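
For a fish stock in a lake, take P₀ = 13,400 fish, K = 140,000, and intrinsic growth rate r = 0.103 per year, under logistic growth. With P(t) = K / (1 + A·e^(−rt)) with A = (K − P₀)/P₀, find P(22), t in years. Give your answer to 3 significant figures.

A = (140000 − 13400)/13400 = 9.44776
P(22) = 140000 / (1 + 9.44776·e^(−0.103·22)) = 140000 / (1 + 9.44776·0.103726)
= 140000 / 1.97998 ≈ 70707.75

≈ 70,700 fish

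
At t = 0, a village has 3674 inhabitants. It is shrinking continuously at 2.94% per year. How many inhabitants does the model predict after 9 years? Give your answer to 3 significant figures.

P(9) = 3674 · e^(-0.0294·9) = 3674 · e^(-0.2646)
= 3674 · 0.76751 ≈ 2819.84

≈ 2,820 inhabitants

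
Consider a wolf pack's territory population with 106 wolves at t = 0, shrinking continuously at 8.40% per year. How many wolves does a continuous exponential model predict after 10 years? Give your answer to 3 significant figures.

P(10) = 106 · e^(-0.084·10) = 106 · e^(-0.84)
= 106 · 0.43171 ≈ 45.76

≈ 45.8 wolves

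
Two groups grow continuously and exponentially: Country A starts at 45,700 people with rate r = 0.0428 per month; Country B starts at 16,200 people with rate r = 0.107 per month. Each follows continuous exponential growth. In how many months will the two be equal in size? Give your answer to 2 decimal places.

45700·e^(0.0428t) = 16200·e^(0.107t)
45700/16200 = e^((0.107 − 0.0428)t) → ln(2.82099) = 0.0642·t
t = 1.03709 / 0.0642

t ≈ 16.15 months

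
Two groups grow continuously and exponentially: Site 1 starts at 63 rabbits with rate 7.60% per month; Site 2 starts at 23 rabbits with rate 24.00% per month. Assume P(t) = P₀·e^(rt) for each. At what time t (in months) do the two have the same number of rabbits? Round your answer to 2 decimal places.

t ≈ 6.14 months

63·e^(0.076t) = 23·e^(0.24t)
63/23 = e^((0.24 − 0.076)t) → ln(2.73913) = 0.164·t
t = 1.00764 / 0.164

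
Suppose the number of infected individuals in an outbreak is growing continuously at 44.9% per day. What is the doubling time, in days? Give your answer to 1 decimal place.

doubling time ≈ 1.5 days

doubling time = ln(2) / |r| = 0.69315 / 0.449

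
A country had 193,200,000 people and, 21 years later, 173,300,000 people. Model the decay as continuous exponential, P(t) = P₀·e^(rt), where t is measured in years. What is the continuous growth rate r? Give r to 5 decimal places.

r ≈ -0.00518 per year

173300000 = 193200000 · e^(r·21)
e^(21r) = 173300000/193200000 = 0.897
r = ln(0.897) / 21 = -0.1087 / 21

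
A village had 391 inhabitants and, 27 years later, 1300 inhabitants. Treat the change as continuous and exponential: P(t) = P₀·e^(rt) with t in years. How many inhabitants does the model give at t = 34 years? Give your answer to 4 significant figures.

r = ln(1300/391) / 27 ≈ 0.044497 per year
P(34) = 391 · e^(0.044497·34) = 391 · 4.53983 ≈ 1775.07

≈ 1,775 inhabitants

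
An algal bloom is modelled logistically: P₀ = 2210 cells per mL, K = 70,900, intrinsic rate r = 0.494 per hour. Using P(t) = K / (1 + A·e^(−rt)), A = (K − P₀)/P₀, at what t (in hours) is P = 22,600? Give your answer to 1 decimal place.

t ≈ 5.4 hours

A = (70900 − 2210)/2210 = 31.08145
22600 = 70900/(1 + 31.08145·e^(−0.494t)) → 1 + 31.08145·e^(−0.494t) = 3.13717
e^(−0.494t) = 0.06876 → t = ln(14.54329)/0.494 = 2.67713/0.494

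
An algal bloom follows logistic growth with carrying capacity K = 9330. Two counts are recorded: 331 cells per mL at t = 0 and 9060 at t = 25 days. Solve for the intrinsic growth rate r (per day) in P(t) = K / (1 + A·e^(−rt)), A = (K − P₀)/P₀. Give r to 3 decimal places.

A = (9330 − 331)/331 = 27.18731
9060 = 9330/(1 + 27.18731·e^(−r·25)) → e^(−25r) = (1.0298 − 1)/27.18731 = 0.001096
r = −ln(0.001096)/25 = 6.81595/25

r ≈ 0.273 per day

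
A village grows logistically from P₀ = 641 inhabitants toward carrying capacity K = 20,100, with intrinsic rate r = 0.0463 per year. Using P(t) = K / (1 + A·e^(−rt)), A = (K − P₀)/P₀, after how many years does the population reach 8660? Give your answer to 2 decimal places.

t ≈ 67.70 years

A = (20100 − 641)/641 = 30.35725
8660 = 20100/(1 + 30.35725·e^(−0.0463t)) → 1 + 30.35725·e^(−0.0463t) = 2.32102
e^(−0.0463t) = 0.043516 → t = ln(22.98023)/0.0463 = 3.13463/0.0463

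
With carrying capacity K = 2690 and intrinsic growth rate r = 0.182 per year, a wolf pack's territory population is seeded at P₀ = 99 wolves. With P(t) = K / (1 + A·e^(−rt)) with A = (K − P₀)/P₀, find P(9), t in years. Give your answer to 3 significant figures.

≈ 442 wolves

A = (2690 − 99)/99 = 26.17172
P(9) = 2690 / (1 + 26.17172·e^(−0.182·9)) = 2690 / (1 + 26.17172·0.194368)
= 2690 / 6.08695 ≈ 441.93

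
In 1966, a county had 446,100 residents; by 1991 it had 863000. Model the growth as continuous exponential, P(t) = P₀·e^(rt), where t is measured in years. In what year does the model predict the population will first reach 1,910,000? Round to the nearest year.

year 2021

r = ln(863000/446100) / 25 = 0.65987/25 ≈ 0.026395 per year
t = ln(1910000/446100) / r = 1.45432/0.026395 ≈ 55.1 years after 1966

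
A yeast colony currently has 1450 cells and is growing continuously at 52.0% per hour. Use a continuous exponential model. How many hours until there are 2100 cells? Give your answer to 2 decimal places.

2100 = 1450 · e^(0.52·t)
t = ln(2100/1450) / 0.52 = ln(1.44828) / 0.52 = 0.37037 / 0.52

t ≈ 0.71 hours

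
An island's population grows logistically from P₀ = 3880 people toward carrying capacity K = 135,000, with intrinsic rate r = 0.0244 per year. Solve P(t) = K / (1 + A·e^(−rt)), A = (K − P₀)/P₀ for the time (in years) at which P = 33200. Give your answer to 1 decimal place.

t ≈ 98.4 years

A = (135000 − 3880)/3880 = 33.79381
33200 = 135000/(1 + 33.79381·e^(−0.0244t)) → 1 + 33.79381·e^(−0.0244t) = 4.06627
e^(−0.0244t) = 0.090735 → t = ln(11.02117)/0.0244 = 2.39982/0.0244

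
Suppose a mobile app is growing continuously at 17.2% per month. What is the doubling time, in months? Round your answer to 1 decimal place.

doubling time ≈ 4.0 months

doubling time = ln(2) / |r| = 0.69315 / 0.172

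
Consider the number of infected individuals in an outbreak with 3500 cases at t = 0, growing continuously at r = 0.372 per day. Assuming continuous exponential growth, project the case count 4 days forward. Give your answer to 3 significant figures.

≈ 15,500 cases

P(4) = 3500 · e^(0.372·4) = 3500 · e^(1.488)
= 3500 · 4.42823 ≈ 15498.81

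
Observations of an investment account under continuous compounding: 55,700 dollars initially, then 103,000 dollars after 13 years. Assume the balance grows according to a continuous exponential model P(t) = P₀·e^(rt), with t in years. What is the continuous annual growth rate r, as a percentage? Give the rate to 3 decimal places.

r ≈ 4.729% per year

103000 = 55700 · e^(r·13)
e^(13r) = 103000/55700 = 1.84919
r = ln(1.84919) / 13 = 0.61475 / 13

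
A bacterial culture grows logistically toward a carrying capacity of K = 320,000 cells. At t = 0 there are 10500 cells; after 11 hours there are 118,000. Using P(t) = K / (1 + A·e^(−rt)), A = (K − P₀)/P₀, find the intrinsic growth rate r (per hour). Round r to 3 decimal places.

r ≈ 0.259 per hour

A = (320000 − 10500)/10500 = 29.47619
118000 = 320000/(1 + 29.47619·e^(−r·11)) → e^(−11r) = (2.71186 − 1)/29.47619 = 0.058076
r = −ln(0.058076)/11 = 2.846/11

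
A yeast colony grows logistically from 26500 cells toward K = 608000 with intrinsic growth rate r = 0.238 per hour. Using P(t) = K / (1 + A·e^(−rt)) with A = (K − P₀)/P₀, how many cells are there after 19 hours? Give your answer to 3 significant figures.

≈ 491,000 cells

A = (608000 − 26500)/26500 = 21.9434
P(19) = 608000 / (1 + 21.9434·e^(−0.238·19)) = 608000 / (1 + 21.9434·0.010867)
= 608000 / 1.23846 ≈ 490930.4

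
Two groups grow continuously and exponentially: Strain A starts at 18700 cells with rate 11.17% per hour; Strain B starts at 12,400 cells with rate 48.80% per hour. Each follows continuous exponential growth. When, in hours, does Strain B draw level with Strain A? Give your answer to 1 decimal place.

t ≈ 1.1 hours

18700·e^(0.1117t) = 12400·e^(0.488t)
18700/12400 = e^((0.488 − 0.1117)t) → ln(1.50806) = 0.3763·t
t = 0.41083 / 0.3763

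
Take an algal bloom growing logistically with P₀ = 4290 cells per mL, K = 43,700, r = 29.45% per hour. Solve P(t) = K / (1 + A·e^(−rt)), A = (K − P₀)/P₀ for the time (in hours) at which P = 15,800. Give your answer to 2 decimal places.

t ≈ 5.60 hours

A = (43700 − 4290)/4290 = 9.18648
15800 = 43700/(1 + 9.18648·e^(−0.2945t)) → 1 + 9.18648·e^(−0.2945t) = 2.76582
e^(−0.2945t) = 0.19222 → t = ln(5.20238)/0.2945 = 1.64912/0.2945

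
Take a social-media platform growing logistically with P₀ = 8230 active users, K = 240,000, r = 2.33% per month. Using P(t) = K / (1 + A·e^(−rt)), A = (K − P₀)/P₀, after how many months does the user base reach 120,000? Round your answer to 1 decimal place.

A = (240000 − 8230)/8230 = 28.1616
120000 = 240000/(1 + 28.1616·e^(−0.0233t)) → 1 + 28.1616·e^(−0.0233t) = 2
e^(−0.0233t) = 0.035509 → t = ln(28.1616)/0.0233 = 3.33796/0.0233

t ≈ 143.3 months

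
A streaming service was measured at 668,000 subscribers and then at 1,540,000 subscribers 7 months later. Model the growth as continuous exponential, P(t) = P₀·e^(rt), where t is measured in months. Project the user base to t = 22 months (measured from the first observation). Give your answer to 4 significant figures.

r = ln(1540000/668000) / 7 ≈ 0.119321 per month
P(22) = 668000 · e^(0.119321·22) = 668000 · 13.80554 ≈ 9222100.4

≈ 9,222,000 subscribers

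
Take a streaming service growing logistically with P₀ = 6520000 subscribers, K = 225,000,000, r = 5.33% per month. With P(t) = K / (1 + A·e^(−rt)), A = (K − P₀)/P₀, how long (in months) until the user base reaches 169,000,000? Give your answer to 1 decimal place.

A = (225000000 − 6520000)/6520000 = 33.5092
169000000 = 225000000/(1 + 33.5092·e^(−0.0533t)) → 1 + 33.5092·e^(−0.0533t) = 1.33136
e^(−0.0533t) = 0.009889 → t = ln(101.12599)/0.0533 = 4.61637/0.0533

t ≈ 86.6 months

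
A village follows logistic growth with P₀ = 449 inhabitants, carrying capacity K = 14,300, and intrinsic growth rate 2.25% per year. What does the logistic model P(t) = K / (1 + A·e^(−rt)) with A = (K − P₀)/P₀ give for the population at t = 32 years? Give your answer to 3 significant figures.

≈ 893 inhabitants

A = (14300 − 449)/449 = 30.84855
P(32) = 14300 / (1 + 30.84855·e^(−0.0225·32)) = 14300 / (1 + 30.84855·0.486752)
= 14300 / 16.0156 ≈ 892.88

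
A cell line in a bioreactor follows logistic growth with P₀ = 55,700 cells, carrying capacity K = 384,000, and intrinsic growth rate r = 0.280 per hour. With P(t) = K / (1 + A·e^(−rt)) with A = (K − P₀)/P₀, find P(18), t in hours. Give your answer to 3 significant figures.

≈ 370,000 cells

A = (384000 − 55700)/55700 = 5.89408
P(18) = 384000 / (1 + 5.89408·e^(−0.28·18)) = 384000 / (1 + 5.89408·0.006474)
= 384000 / 1.03816 ≈ 369886.34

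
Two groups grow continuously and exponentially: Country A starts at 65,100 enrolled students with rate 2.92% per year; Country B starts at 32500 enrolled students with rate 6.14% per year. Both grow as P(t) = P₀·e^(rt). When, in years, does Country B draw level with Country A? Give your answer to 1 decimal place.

t ≈ 21.6 years

65100·e^(0.0292t) = 32500·e^(0.0614t)
65100/32500 = e^((0.0614 − 0.0292)t) → ln(2.00308) = 0.0322·t
t = 0.69468 / 0.0322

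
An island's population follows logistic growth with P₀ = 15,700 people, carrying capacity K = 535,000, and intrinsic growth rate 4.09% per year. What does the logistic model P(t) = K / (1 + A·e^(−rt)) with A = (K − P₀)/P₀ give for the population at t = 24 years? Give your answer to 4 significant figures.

A = (535000 − 15700)/15700 = 33.07643
P(24) = 535000 / (1 + 33.07643·e^(−0.0409·24)) = 535000 / (1 + 33.07643·0.374711)
= 535000 / 13.39411 ≈ 39942.94

≈ 39,940 people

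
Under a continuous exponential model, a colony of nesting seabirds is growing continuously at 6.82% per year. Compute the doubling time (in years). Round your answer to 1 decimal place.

doubling time ≈ 10.2 years

doubling time = ln(2) / |r| = 0.69315 / 0.0682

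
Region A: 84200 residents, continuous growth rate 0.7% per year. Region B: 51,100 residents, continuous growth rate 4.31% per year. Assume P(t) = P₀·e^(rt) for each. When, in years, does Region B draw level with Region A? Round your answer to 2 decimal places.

84200·e^(0.007t) = 51100·e^(0.0431t)
84200/51100 = e^((0.0431 − 0.007)t) → ln(1.64775) = 0.0361·t
t = 0.49941 / 0.0361

t ≈ 13.83 years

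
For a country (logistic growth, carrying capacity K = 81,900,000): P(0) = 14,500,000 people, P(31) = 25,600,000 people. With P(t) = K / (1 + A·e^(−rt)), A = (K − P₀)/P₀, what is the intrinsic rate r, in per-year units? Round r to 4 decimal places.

A = (81900000 − 14500000)/14500000 = 4.64828
25600000 = 81900000/(1 + 4.64828·e^(−r·31)) → e^(−31r) = (3.19922 − 1)/4.64828 = 0.473126
r = −ln(0.473126)/31 = 0.74839/31

r ≈ 0.0241 per year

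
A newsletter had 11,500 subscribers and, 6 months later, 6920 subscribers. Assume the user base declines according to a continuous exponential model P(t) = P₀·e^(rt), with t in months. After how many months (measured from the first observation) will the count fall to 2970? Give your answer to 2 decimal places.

t ≈ 15.99 months

r = ln(6920/11500) / 6 ≈ -0.084655 per month
t = ln(2970/11500) / r = -1.35379 / -0.084655 ≈ 15.992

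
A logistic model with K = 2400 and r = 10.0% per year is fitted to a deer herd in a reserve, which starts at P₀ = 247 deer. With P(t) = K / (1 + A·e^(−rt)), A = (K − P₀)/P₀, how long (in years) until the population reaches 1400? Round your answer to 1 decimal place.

A = (2400 − 247)/247 = 8.7166
1400 = 2400/(1 + 8.7166·e^(−0.1t)) → 1 + 8.7166·e^(−0.1t) = 1.71429
e^(−0.1t) = 0.081945 → t = ln(12.20324)/0.1 = 2.5017/0.1

t ≈ 25.0 years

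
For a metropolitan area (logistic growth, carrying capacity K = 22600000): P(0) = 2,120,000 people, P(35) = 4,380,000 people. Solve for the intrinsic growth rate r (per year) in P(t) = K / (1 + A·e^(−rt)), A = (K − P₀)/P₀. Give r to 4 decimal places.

A = (22600000 − 2120000)/2120000 = 9.66038
4380000 = 22600000/(1 + 9.66038·e^(−r·35)) → e^(−35r) = (5.15982 − 1)/9.66038 = 0.430606
r = −ln(0.430606)/35 = 0.84256/35

r ≈ 0.0241 per year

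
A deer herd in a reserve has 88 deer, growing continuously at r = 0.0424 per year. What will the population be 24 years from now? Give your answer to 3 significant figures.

P(24) = 88 · e^(0.0424·24) = 88 · e^(1.0176)
= 88 · 2.76655 ≈ 243.46

≈ 243 deer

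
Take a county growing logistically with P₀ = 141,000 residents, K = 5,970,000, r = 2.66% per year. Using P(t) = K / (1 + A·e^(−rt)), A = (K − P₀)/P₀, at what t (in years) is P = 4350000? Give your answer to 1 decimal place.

A = (5970000 − 141000)/141000 = 41.34043
4350000 = 5970000/(1 + 41.34043·e^(−0.0266t)) → 1 + 41.34043·e^(−0.0266t) = 1.37241
e^(−0.0266t) = 0.009008 → t = ln(111.0067)/0.0266 = 4.70959/0.0266

t ≈ 177.1 years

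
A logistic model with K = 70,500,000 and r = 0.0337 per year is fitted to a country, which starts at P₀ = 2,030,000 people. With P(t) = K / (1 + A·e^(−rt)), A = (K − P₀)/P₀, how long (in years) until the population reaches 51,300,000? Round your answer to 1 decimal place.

A = (70500000 − 2030000)/2030000 = 33.72906
51300000 = 70500000/(1 + 33.72906·e^(−0.0337t)) → 1 + 33.72906·e^(−0.0337t) = 1.37427
e^(−0.0337t) = 0.011096 → t = ln(90.11984)/0.0337 = 4.50114/0.0337

t ≈ 133.6 years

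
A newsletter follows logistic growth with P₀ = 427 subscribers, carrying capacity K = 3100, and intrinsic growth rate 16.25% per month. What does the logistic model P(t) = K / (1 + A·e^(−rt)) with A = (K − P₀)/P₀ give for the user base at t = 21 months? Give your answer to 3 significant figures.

A = (3100 − 427)/427 = 6.25995
P(21) = 3100 / (1 + 6.25995·e^(−0.1625·21)) = 3100 / (1 + 6.25995·0.032959)
= 3100 / 1.20632 ≈ 2569.8

≈ 2,570 subscribers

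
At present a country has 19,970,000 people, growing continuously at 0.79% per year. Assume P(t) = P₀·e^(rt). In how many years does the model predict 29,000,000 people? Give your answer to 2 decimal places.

t ≈ 47.22 years

29000000 = 19970000 · e^(0.0079·t)
t = ln(29000000/19970000) / 0.0079 = ln(1.45218) / 0.0079 = 0.37306 / 0.0079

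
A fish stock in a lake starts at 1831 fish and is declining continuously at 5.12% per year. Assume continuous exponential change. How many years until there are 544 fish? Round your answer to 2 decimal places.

544 = 1831 · e^(-0.0512·t)
t = ln(544/1831) / -0.0512 = ln(0.29711) / -0.0512 = -1.21367 / -0.0512

t ≈ 23.70 years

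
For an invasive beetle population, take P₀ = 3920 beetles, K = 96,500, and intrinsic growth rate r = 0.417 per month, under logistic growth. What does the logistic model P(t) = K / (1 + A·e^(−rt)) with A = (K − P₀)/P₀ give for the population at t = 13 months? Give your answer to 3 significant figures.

≈ 87,400 beetles

A = (96500 − 3920)/3920 = 23.61735
P(13) = 96500 / (1 + 23.61735·e^(−0.417·13)) = 96500 / (1 + 23.61735·0.004423)
= 96500 / 1.10445 ≈ 87373.57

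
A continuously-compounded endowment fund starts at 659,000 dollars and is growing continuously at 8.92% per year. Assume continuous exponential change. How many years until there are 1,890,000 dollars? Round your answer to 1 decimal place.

t ≈ 11.8 years

1890000 = 659000 · e^(0.0892·t)
t = ln(1890000/659000) / 0.0892 = ln(2.86798) / 0.0892 = 1.05361 / 0.0892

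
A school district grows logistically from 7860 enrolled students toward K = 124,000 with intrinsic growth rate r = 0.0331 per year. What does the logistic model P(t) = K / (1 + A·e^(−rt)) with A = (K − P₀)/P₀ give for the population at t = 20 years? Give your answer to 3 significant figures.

≈ 14,400 enrolled students

A = (124000 − 7860)/7860 = 14.77608
P(20) = 124000 / (1 + 14.77608·e^(−0.0331·20)) = 124000 / (1 + 14.77608·0.515819)
= 124000 / 8.62178 ≈ 14382.18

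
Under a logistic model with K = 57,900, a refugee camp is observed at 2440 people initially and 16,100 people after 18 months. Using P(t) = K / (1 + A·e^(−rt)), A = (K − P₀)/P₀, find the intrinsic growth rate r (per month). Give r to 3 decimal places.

A = (57900 − 2440)/2440 = 22.72951
16100 = 57900/(1 + 22.72951·e^(−r·18)) → e^(−18r) = (3.59627 − 1)/22.72951 = 0.114225
r = −ln(0.114225)/18 = 2.16959/18

r ≈ 0.121 per month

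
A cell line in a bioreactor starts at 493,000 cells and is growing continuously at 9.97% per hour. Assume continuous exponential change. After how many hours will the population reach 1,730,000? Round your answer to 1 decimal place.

t ≈ 12.6 hours

1730000 = 493000 · e^(0.0997·t)
t = ln(1730000/493000) / 0.0997 = ln(3.50913) / 0.0997 = 1.25537 / 0.0997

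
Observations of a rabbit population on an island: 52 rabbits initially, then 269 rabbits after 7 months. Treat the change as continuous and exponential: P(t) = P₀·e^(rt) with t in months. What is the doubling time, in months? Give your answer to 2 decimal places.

r = ln(269/52) / 7 = ln(5.17308) / 7 ≈ 0.234781 per month
doubling time = ln 2 / |r| = 0.69315 / 0.234781

doubling time ≈ 2.95 months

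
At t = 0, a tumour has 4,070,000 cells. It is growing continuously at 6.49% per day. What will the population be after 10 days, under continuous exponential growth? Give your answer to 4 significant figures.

≈ 7,788,000 cells

P(10) = 4070000 · e^(0.0649·10) = 4070000 · e^(0.649)
= 4070000 · 1.91363 ≈ 7788458.82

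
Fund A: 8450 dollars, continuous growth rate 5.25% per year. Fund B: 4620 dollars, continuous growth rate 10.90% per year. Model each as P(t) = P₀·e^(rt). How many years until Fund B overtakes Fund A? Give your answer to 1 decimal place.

8450·e^(0.0525t) = 4620·e^(0.109t)
8450/4620 = e^((0.109 − 0.0525)t) → ln(1.829) = 0.0565·t
t = 0.60377 / 0.0565

t ≈ 10.7 years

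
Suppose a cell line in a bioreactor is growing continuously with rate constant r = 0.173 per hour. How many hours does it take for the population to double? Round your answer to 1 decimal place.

doubling time = ln(2) / |r| = 0.69315 / 0.173

doubling time ≈ 4.0 hours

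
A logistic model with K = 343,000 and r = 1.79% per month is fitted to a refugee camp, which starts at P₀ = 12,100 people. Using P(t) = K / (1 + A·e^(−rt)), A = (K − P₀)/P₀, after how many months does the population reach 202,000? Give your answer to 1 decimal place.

t ≈ 204.9 months

A = (343000 − 12100)/12100 = 27.34711
202000 = 343000/(1 + 27.34711·e^(−0.0179t)) → 1 + 27.34711·e^(−0.0179t) = 1.69802
e^(−0.0179t) = 0.025524 → t = ln(39.17813)/0.0179 = 3.66812/0.0179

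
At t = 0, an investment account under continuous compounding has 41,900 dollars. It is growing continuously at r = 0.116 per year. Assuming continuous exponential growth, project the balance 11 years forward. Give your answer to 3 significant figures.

P(11) = 41900 · e^(0.116·11) = 41900 · e^(1.276)
= 41900 · 3.58228 ≈ 150097.61

≈ 150,000 dollars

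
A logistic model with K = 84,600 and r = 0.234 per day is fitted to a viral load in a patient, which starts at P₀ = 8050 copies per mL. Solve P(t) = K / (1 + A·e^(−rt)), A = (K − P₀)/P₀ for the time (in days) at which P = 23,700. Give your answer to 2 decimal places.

t ≈ 5.59 days

A = (84600 − 8050)/8050 = 9.50932
23700 = 84600/(1 + 9.50932·e^(−0.234t)) → 1 + 9.50932·e^(−0.234t) = 3.56962
e^(−0.234t) = 0.270221 → t = ln(3.70067)/0.234 = 1.30851/0.234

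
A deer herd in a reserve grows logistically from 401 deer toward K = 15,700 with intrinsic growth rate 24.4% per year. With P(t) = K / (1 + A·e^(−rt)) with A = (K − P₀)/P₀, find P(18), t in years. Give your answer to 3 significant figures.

≈ 10,700 deer

A = (15700 − 401)/401 = 38.15212
P(18) = 15700 / (1 + 38.15212·e^(−0.244·18)) = 15700 / (1 + 38.15212·0.012376)
= 15700 / 1.47217 ≈ 10664.54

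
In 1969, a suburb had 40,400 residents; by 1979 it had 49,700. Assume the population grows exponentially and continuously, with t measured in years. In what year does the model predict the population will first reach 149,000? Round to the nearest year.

year 2032

r = ln(49700/40400) / 10 = 0.20718/10 ≈ 0.020718 per year
t = ln(149000/40400) / r = 1.30512/0.020718 ≈ 63 years after 1969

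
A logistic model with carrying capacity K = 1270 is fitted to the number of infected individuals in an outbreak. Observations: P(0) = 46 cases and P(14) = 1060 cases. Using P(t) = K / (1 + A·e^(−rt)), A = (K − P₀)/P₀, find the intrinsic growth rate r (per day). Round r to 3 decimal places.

A = (1270 − 46)/46 = 26.6087
1060 = 1270/(1 + 26.6087·e^(−r·14)) → e^(−14r) = (1.19811 − 1)/26.6087 = 0.007445
r = −ln(0.007445)/14 = 4.90015/14

r ≈ 0.350 per day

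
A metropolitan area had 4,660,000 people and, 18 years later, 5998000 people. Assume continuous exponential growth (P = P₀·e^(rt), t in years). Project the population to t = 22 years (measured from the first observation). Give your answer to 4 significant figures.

r = ln(5998000/4660000) / 18 ≈ 0.014023 per year
P(22) = 4660000 · e^(0.014023·22) = 4660000 · 1.36138 ≈ 6344049.79

≈ 6,344,000 people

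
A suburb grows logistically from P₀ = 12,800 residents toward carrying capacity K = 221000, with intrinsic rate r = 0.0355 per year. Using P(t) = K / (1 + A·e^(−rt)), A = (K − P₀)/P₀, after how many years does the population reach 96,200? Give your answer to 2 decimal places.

t ≈ 71.23 years

A = (221000 − 12800)/12800 = 16.26562
96200 = 221000/(1 + 16.26562·e^(−0.0355t)) → 1 + 16.26562·e^(−0.0355t) = 2.2973
e^(−0.0355t) = 0.079757 → t = ln(12.53809)/0.0355 = 2.52877/0.0355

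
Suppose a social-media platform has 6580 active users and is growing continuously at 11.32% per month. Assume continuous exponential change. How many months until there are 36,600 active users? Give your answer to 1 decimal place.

36600 = 6580 · e^(0.1132·t)
t = ln(36600/6580) / 0.1132 = ln(5.56231) / 0.1132 = 1.71601 / 0.1132

t ≈ 15.2 months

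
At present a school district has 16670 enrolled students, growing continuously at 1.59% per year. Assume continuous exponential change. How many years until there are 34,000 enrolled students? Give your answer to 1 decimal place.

34000 = 16670 · e^(0.0159·t)
t = ln(34000/16670) / 0.0159 = ln(2.03959) / 0.0159 = 0.71275 / 0.0159

t ≈ 44.8 years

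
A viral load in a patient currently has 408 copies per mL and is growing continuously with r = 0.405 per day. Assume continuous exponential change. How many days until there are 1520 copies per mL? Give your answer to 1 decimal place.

t ≈ 3.2 days

1520 = 408 · e^(0.405·t)
t = ln(1520/408) / 0.405 = ln(3.72549) / 0.405 = 1.3152 / 0.405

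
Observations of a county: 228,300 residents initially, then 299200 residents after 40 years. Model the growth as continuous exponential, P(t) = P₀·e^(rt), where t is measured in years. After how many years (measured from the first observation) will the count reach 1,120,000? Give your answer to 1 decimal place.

r = ln(299200/228300) / 40 ≈ 0.006761 per year
t = ln(1120000/228300) / r = 1.59042 / 0.006761 ≈ 235.225

t ≈ 235.2 years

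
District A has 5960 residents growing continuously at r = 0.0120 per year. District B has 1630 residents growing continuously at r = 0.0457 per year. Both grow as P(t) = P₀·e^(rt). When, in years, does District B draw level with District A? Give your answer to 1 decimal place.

5960·e^(0.012t) = 1630·e^(0.0457t)
5960/1630 = e^((0.0457 − 0.012)t) → ln(3.65644) = 0.0337·t
t = 1.29649 / 0.0337

t ≈ 38.5 years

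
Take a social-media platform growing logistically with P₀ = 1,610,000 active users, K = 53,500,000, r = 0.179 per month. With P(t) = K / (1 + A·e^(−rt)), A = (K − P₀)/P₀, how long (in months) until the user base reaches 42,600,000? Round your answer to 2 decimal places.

A = (53500000 − 1610000)/1610000 = 32.22981
42600000 = 53500000/(1 + 32.22981·e^(−0.179t)) → 1 + 32.22981·e^(−0.179t) = 1.25587
e^(−0.179t) = 0.007939 → t = ln(125.96239)/0.179 = 4.83598/0.179

t ≈ 27.02 months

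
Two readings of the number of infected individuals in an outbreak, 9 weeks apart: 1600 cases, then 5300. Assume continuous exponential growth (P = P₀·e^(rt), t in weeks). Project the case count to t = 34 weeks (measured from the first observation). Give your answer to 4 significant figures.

r = ln(5300/1600) / 9 ≈ 0.133078 per week
P(34) = 1600 · e^(0.133078·34) = 1600 · 92.26423 ≈ 147622.76

≈ 147,600 cases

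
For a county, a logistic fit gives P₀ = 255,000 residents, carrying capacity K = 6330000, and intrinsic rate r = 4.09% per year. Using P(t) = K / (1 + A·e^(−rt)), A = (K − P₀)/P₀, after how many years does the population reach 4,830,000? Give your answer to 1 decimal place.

t ≈ 106.1 years

A = (6330000 − 255000)/255000 = 23.82353
4830000 = 6330000/(1 + 23.82353·e^(−0.0409t)) → 1 + 23.82353·e^(−0.0409t) = 1.31056
e^(−0.0409t) = 0.013036 → t = ln(76.71176)/0.0409 = 4.34006/0.0409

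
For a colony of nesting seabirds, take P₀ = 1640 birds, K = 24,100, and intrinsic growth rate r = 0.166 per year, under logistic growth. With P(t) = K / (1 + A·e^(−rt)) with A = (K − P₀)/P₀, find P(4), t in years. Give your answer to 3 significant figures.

≈ 2,990 birds

A = (24100 − 1640)/1640 = 13.69512
P(4) = 24100 / (1 + 13.69512·e^(−0.166·4)) = 24100 / (1 + 13.69512·0.514788)
= 24100 / 8.05009 ≈ 2993.76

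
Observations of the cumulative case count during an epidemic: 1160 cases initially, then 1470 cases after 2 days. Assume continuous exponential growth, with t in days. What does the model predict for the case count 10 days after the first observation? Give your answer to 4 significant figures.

≈ 3,791 cases

r = ln(1470/1160) / 2 ≈ 0.118421 per day
P(10) = 1160 · e^(0.118421·10) = 1160 · 3.26811 ≈ 3791.01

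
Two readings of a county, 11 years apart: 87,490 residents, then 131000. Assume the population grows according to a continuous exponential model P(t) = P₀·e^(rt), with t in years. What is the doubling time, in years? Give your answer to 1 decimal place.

r = ln(131000/87490) / 11 = ln(1.49731) / 11 ≈ 0.036698 per year
doubling time = ln 2 / |r| = 0.69315 / 0.036698

doubling time ≈ 18.9 years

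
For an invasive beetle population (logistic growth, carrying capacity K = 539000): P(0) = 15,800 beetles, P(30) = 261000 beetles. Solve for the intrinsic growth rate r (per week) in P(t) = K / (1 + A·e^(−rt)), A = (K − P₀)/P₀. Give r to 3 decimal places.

A = (539000 − 15800)/15800 = 33.11392
261000 = 539000/(1 + 33.11392·e^(−r·30)) → e^(−30r) = (2.06513 − 1)/33.11392 = 0.032166
r = −ln(0.032166)/30 = 3.43685/30

r ≈ 0.115 per week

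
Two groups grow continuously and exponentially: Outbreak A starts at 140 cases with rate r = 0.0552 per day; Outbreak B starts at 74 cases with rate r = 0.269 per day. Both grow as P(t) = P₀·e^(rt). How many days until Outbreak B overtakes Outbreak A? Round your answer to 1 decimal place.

t ≈ 3.0 days

140·e^(0.0552t) = 74·e^(0.269t)
140/74 = e^((0.269 − 0.0552)t) → ln(1.89189) = 0.2138·t
t = 0.63758 / 0.2138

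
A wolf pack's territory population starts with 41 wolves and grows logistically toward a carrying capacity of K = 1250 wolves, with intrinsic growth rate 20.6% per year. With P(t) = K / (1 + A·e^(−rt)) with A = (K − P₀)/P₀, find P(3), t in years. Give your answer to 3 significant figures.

≈ 74.0 wolves

A = (1250 − 41)/41 = 29.4878
P(3) = 1250 / (1 + 29.4878·e^(−0.206·3)) = 1250 / (1 + 29.4878·0.539021)
= 1250 / 16.89456 ≈ 73.99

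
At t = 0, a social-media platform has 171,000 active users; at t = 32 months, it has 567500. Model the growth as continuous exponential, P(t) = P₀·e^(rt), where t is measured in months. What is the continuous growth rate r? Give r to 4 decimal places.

r ≈ 0.0375 per month

567500 = 171000 · e^(r·32)
e^(32r) = 567500/171000 = 3.31871
r = ln(3.31871) / 32 = 1.19958 / 32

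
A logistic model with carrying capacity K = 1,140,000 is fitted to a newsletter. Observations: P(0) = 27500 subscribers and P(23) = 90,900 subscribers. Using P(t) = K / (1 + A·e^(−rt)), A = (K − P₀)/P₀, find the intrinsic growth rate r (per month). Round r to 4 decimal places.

A = (1140000 − 27500)/27500 = 40.45455
90900 = 1140000/(1 + 40.45455·e^(−r·23)) → e^(−23r) = (12.54125 − 1)/40.45455 = 0.285289
r = −ln(0.285289)/23 = 1.25425/23

r ≈ 0.0545 per month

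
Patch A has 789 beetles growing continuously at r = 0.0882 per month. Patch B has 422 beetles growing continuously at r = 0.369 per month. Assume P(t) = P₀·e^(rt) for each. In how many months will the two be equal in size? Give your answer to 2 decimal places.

789·e^(0.0882t) = 422·e^(0.369t)
789/422 = e^((0.369 − 0.0882)t) → ln(1.86967) = 0.2808·t
t = 0.62576 / 0.2808

t ≈ 2.23 months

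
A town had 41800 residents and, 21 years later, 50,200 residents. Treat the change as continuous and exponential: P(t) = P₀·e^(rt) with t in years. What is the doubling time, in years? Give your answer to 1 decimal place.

r = ln(50200/41800) / 21 = ln(1.20096) / 21 ≈ 0.00872 per year
doubling time = ln 2 / |r| = 0.69315 / 0.00872

doubling time ≈ 79.5 years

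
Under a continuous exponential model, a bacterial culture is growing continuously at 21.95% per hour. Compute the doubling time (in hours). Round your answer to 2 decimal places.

doubling time ≈ 3.16 hours

doubling time = ln(2) / |r| = 0.69315 / 0.2195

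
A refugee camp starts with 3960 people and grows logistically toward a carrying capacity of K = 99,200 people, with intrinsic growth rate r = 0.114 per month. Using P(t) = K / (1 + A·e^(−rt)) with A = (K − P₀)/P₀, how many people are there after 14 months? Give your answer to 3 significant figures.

A = (99200 − 3960)/3960 = 24.05051
P(14) = 99200 / (1 + 24.05051·e^(−0.114·14)) = 99200 / (1 + 24.05051·0.202706)
= 99200 / 5.87517 ≈ 16884.6

≈ 16,900 people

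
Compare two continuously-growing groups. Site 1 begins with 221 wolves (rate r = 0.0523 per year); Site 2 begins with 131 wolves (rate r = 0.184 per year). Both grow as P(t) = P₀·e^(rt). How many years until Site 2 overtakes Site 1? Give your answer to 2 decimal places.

221·e^(0.0523t) = 131·e^(0.184t)
221/131 = e^((0.184 − 0.0523)t) → ln(1.68702) = 0.1317·t
t = 0.52297 / 0.1317

t ≈ 3.97 years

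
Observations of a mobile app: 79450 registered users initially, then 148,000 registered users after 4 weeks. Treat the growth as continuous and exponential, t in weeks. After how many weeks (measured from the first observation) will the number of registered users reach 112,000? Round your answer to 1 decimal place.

r = ln(148000/79450) / 4 ≈ 0.155521 per week
t = ln(112000/79450) / r = 0.34337 / 0.155521 ≈ 2.208

t ≈ 2.2 weeks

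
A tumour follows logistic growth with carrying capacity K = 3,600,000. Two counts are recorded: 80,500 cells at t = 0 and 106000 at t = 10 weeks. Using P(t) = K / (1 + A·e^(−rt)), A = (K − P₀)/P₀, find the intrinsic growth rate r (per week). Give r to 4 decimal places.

r ≈ 0.0282 per week

A = (3600000 − 80500)/80500 = 43.7205
106000 = 3600000/(1 + 43.7205·e^(−r·10)) → e^(−10r) = (33.96226 − 1)/43.7205 = 0.753932
r = −ln(0.753932)/10 = 0.28245/10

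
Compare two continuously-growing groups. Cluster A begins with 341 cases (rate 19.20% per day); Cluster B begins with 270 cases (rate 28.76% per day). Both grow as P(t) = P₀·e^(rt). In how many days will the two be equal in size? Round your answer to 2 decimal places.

341·e^(0.192t) = 270·e^(0.2876t)
341/270 = e^((0.2876 − 0.192)t) → ln(1.26296) = 0.0956·t
t = 0.23346 / 0.0956

t ≈ 2.44 days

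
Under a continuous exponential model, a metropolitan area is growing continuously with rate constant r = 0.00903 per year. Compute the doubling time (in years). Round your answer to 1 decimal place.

doubling time = ln(2) / |r| = 0.69315 / 0.00903

doubling time ≈ 76.8 years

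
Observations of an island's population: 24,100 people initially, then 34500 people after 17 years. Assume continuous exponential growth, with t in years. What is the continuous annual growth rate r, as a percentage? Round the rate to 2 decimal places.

r ≈ 2.11% per year

34500 = 24100 · e^(r·17)
e^(17r) = 34500/24100 = 1.43154
r = ln(1.43154) / 17 = 0.35875 / 17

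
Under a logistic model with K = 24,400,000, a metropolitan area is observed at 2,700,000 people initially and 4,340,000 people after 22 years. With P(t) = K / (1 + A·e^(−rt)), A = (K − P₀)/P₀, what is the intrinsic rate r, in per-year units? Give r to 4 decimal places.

A = (24400000 − 2700000)/2700000 = 8.03704
4340000 = 24400000/(1 + 8.03704·e^(−r·22)) → e^(−22r) = (5.62212 − 1)/8.03704 = 0.575102
r = −ln(0.575102)/22 = 0.55321/22

r ≈ 0.0251 per year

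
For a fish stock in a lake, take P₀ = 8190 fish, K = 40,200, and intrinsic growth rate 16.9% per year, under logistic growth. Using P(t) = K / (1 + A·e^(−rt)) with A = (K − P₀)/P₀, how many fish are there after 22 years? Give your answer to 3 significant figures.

≈ 36,700 fish

A = (40200 − 8190)/8190 = 3.90842
P(22) = 40200 / (1 + 3.90842·e^(−0.169·22)) = 40200 / (1 + 3.90842·0.024282)
= 40200 / 1.09491 ≈ 36715.47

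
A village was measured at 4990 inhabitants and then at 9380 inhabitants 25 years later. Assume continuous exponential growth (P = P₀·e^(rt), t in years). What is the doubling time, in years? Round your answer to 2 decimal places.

r = ln(9380/4990) / 25 = ln(1.87976) / 25 ≈ 0.025246 per year
doubling time = ln 2 / |r| = 0.69315 / 0.025246

doubling time ≈ 27.46 years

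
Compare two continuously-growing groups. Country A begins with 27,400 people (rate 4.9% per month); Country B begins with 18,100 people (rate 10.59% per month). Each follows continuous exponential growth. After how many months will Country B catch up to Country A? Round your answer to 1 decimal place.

27400·e^(0.049t) = 18100·e^(0.1059t)
27400/18100 = e^((0.1059 − 0.049)t) → ln(1.51381) = 0.0569·t
t = 0.41463 / 0.0569

t ≈ 7.3 months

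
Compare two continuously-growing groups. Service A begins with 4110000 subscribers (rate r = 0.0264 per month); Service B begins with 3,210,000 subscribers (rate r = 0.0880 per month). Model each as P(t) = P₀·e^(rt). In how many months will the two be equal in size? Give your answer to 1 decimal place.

4110000·e^(0.0264t) = 3210000·e^(0.088t)
4110000/3210000 = e^((0.088 − 0.0264)t) → ln(1.28037) = 0.0616·t
t = 0.24715 / 0.0616

t ≈ 4.0 months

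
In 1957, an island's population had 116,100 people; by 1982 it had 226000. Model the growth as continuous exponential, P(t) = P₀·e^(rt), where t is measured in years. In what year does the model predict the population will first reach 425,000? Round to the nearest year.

r = ln(226000/116100) / 25 = 0.66608/25 ≈ 0.026643 per year
t = ln(425000/116100) / r = 1.29764/0.026643 ≈ 48.7 years after 1957

year 2006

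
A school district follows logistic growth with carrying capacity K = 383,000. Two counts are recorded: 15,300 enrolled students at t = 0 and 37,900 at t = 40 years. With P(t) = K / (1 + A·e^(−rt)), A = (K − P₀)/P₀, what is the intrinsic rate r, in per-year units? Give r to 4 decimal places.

r ≈ 0.0243 per year

A = (383000 − 15300)/15300 = 24.03268
37900 = 383000/(1 + 24.03268·e^(−r·40)) → e^(−40r) = (10.10554 − 1)/24.03268 = 0.378882
r = −ln(0.378882)/40 = 0.97053/40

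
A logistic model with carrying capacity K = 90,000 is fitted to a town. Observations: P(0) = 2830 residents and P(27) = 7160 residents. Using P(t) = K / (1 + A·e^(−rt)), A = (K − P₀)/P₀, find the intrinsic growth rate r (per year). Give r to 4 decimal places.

r ≈ 0.0363 per year

A = (90000 − 2830)/2830 = 30.80212
7160 = 90000/(1 + 30.80212·e^(−r·27)) → e^(−27r) = (12.56983 − 1)/30.80212 = 0.375618
r = −ln(0.375618)/27 = 0.97918/27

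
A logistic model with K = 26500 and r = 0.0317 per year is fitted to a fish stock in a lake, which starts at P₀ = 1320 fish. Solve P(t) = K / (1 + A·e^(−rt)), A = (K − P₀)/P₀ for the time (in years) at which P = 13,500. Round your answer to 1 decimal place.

A = (26500 − 1320)/1320 = 19.07576
13500 = 26500/(1 + 19.07576·e^(−0.0317t)) → 1 + 19.07576·e^(−0.0317t) = 1.96296
e^(−0.0317t) = 0.050481 → t = ln(19.80944)/0.0317 = 2.98616/0.0317

t ≈ 94.2 years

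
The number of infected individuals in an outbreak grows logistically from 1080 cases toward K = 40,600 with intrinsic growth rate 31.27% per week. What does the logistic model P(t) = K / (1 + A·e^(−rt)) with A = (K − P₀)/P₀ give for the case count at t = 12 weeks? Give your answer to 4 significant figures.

A = (40600 − 1080)/1080 = 36.59259
P(12) = 40600 / (1 + 36.59259·e^(−0.3127·12)) = 40600 / (1 + 36.59259·0.023461)
= 40600 / 1.85851 ≈ 21845.43

≈ 21,850 cases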